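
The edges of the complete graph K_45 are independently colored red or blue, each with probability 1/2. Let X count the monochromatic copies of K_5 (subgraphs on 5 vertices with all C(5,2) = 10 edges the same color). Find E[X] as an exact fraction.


Let X = Σ_S X_S over the C(45, 5) = 1221759 subsets S of size 5, where X_S = 1 if the K_5 on S is monochromatic.
For a fixed S, the K_5 on S has C(5, 2) = 10 edges. P[all 10 edges red] = (1/2)^10, and likewise for blue, so P[monochromatic] = 2·(1/2)^10 = 2^{1 − 10} = 1/512.
By linearity: E[X] = C(45, 5) · 2^{1 − 10} = 1221759 · 1/512 = 1221759/512.
Numerically: E[X] ≈ 2386.24805.

E[X] = C(45,5)·2^(1−C(5,2)) = 1221759/512 ≈ 2386.24805.


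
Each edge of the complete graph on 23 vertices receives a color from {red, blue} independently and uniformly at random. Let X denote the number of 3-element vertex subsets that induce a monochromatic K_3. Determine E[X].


Let X = Σ_S X_S over the C(23, 3) = 1771 subsets S of size 3, where X_S = 1 if the K_3 on S is monochromatic.
For a fixed S, the K_3 on S has C(3, 2) = 3 edges. P[all 3 edges red] = (1/2)^3, and likewise for blue, so P[monochromatic] = 2·(1/2)^3 = 2^{1 − 3} = 1/4.
Summing: E[X] = C(23, 3) · 2^{1 − 3} = 1771 · 1/4 = 1771/4.
Numerically: E[X] ≈ 442.75000.

E[X] = C(23,3)·2^(1−C(3,2)) = 1771/4 ≈ 442.75000.


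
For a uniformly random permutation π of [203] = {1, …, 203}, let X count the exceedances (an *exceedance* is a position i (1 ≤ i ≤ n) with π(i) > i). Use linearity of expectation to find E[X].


Write X = Σ_{i=1}^{203} X_i, where X_i = 1_{π(i) > i}.
For each fixed i, π(i) is uniform over {1, …, 203} (marginal of a uniform permutation), so P[π(i) > i] = (n − i)/n. Summing: Σ_{i=1}^{203} (n − i)/n = (0 + 1 + … + 202)/203 = 203(203 − 1)/(2·203) = (203 − 1)/2.
Hence E[X] = Σ_{i=1}^{203} (203 − i)/203 = 101 ≈ 101.0000.

E[X] = 101 = 101.0000.


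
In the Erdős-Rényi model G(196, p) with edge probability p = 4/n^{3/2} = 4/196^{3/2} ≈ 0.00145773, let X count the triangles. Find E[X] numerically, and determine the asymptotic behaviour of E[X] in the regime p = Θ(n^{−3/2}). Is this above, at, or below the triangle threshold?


Number of potential triangles: C(196, 3) = 1235780.
Each occurs with probability p³ ≈ (0.00145773)³ ≈ 3.09761653e-09.
By linearity: E[X] = C(196, 3)·p³ ≈ 1235780 · 3.09761653e-09 ≈ 0.003828.
Since α = 3/2 > 1, p = c/n^{3/2} = o(1/n) is below the triangle threshold p ~ 1/n. Asymptotically E[X] ~ (c³/6)·n^{3(1−α)} = (4³/6)·n^{-1.5} → 0, so by Markov's inequality G has no triangles w.h.p.

E[X] ≈ 0.003828; in regime p = Θ(1/n^{3/2}) E[X] tends to 0 (below the triangle threshold p ~ 1/n).


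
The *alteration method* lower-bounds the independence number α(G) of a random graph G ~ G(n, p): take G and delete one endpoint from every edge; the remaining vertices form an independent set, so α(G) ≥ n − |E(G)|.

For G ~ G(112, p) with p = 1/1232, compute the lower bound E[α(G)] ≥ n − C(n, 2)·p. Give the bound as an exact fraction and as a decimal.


E[|E(G)|] = C(112, 2)·p = 6216 · (1/1232) = 111/22.
E[α(G)] ≥ n − E[|E(G)|] = 112 − 111/22 = 2353/22.
Numerically: ≈ 106.954545.
(This is only a lower bound; the true E[α(G)] may be larger.)

E[α(G)] ≥ 2353/22 ≈ 106.954545.


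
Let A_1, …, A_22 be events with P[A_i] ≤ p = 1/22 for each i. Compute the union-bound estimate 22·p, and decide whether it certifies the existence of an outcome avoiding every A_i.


Union bound: P[∪_{i=1}^{22} A_i] ≤ Σ_i P[A_i] ≤ 22·p = 22·(1/22) = 1.
Numerically: 1 ≈ 1.000.
Is 1 < 1? NO.
Since the bound 1 is ≥ 1, the union bound is uninformative here; it does NOT by itself certify existence.

22·p = 1 ≈ 1.000; existence NOT certified by the union bound.


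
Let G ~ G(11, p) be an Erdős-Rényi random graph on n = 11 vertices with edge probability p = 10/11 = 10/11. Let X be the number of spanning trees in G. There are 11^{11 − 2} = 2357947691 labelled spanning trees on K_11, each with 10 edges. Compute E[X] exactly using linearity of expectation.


K_11 has 11^{11 − 2} = 2357947691 labelled spanning trees.
For each such spanning tree H, let X_H = 1 if all 10 edges of H are present in G. Then P[X_H = 1] = p^{10} = (10/11)^{10} = 10000000000/25937424601.
By linearity: E[X] = Σ_H E[X_H] = 2357947691 · p^{10} = 2357947691 · 10000000000/25937424601 = 10000000000/11.
Numerically: E[X] ≈ 9.09e+08.

E[X] = 2357947691 · (10/11)^{10} = 10000000000/11 ≈ 9.09e+08.


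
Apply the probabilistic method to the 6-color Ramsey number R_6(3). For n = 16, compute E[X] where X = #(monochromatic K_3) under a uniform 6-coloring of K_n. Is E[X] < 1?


E[X] = C(16, 3) · 6^{1 − 3} = 560 · 6^{−2} = 560/36.
As a reduced fraction: E[X] = 140/9 ≈ 15.5556.
Is E[X] < 1? NO.
Since E[X] ≥ 1, the first-moment bound is inconclusive at n = 16; it does NOT by itself certify R_6(3) > 16.

E[X] = 140/9 ≈ 15.5556; E[X] ≥ 1; first-moment method inconclusive here.


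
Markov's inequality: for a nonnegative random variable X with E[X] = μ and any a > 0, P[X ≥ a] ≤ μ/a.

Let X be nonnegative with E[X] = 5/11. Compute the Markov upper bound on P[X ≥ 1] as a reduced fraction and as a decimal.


μ = E[X] = 5/11, a = 1.
Markov: P[X ≥ 1] ≤ μ/a = (5/11)/1 = 5/11.
Numerically: ≈ 0.455.
(Since a = 1 > μ = 0.455, the bound 5/11 is < 1 and informative.)

P[X ≥ 1] ≤ 5/11 ≈ 0.455.


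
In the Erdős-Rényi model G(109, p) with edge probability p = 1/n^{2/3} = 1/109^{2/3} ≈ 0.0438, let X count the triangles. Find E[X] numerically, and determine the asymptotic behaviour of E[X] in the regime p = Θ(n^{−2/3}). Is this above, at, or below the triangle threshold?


Number of potential triangles: C(109, 3) = 209934.
Each occurs with probability p³ ≈ (0.0438)³ ≈ 8.41680e-05.
By linearity: E[X] = C(109, 3)·p³ ≈ 209934 · 8.41680e-05 ≈ 17.670.
Since α = 2/3 < 1, p = c/n^{2/3} ≫ 1/n is above the triangle threshold p ~ 1/n. Asymptotically E[X] ~ (c³/6)·n^{3(1−α)} = (1³/6)·n^{1} → ∞; triangles are abundant w.h.p.

E[X] ≈ 17.670; in regime p = Θ(1/n^{2/3}) E[X] diverges (above the triangle threshold p ~ 1/n).


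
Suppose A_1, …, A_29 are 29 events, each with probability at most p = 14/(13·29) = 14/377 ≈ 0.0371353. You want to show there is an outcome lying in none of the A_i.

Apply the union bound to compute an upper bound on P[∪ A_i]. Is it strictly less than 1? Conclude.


Union bound: P[∪_{i=1}^{29} A_i] ≤ Σ_i P[A_i] ≤ 29·p = 29·(14/377) = 14/13.
Numerically: 14/13 ≈ 1.0769231.
Is 14/13 < 1? NO.
Since the bound 14/13 is ≥ 1, the union bound is uninformative here; it does NOT by itself certify existence.

29·p = 14/13 ≈ 1.0769231; existence NOT certified by the union bound.


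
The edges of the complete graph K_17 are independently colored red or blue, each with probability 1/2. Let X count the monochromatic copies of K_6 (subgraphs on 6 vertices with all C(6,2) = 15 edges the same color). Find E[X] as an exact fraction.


Let X = Σ_S X_S over the C(17, 6) = 12376 subsets S of size 6, where X_S = 1 if the K_6 on S is monochromatic.
For a fixed S, the K_6 on S has C(6, 2) = 15 edges. P[all 15 edges red] = (1/2)^15, and likewise for blue, so P[monochromatic] = 2·(1/2)^15 = 2^{1 − 15} = 1/16384.
Summing: E[X] = C(17, 6) · 2^{1 − 15} = 12376 · 1/16384 = 1547/2048.
Numerically: E[X] ≈ 0.7554.

E[X] = C(17,6)·2^(1−C(6,2)) = 1547/2048 ≈ 0.7554.


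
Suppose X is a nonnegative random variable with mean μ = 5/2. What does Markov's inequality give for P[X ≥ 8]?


μ = E[X] = 5/2, a = 8.
Markov: P[X ≥ 8] ≤ μ/a = (5/2)/8 = 5/16.
Numerically: ≈ 0.3125.
(Since a = 8 > μ = 2.5000, the bound 5/16 is < 1 and informative.)

P[X ≥ 8] ≤ 5/16 ≈ 0.3125.


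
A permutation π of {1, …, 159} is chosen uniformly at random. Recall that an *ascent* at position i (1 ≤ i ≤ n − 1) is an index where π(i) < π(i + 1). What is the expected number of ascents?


Write X = Σ X_I over i = 1, …, 158, with X_I the indicator of one ascent.
There are 158 indicators.
For each fixed i, the pair (π(i), π(i+1)) is a uniformly random ordered pair of distinct values from {1, …, 159}; by symmetry P[π(i) < π(i+1)] = 1/2.
By linearity: E[X] = 158 · (1/2) = (159 − 1) · (1/2) = 79 ≈ 79.000.

E[X] = 79 = 79.000.


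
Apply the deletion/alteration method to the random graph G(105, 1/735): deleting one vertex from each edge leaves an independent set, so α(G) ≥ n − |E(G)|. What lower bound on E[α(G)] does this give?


E[|E(G)|] = C(105, 2)·p = 5460 · (1/735) = 52/7.
E[α(G)] ≥ n − E[|E(G)|] = 105 − 52/7 = 683/7.
Numerically: ≈ 97.571429.
(This is only a lower bound; the true E[α(G)] may be larger.)

E[α(G)] ≥ 683/7 ≈ 97.571429.


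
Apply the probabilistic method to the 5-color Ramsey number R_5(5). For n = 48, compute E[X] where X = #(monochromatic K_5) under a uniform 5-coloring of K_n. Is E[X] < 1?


E[X] = C(48, 5) · 5^{1 − 10} = 1712304 · 5^{−9} = 1712304/1953125.
As a reduced fraction: E[X] = 1712304/1953125 ≈ 0.876700.
Is E[X] < 1? YES.
Since E[X] < 1, there exists a 5-coloring of K_{48} with no monochromatic K_5; hence R_5(5) > 48.

E[X] = 1712304/1953125 ≈ 0.876700; E[X] < 1, so R_5(5) > 48.


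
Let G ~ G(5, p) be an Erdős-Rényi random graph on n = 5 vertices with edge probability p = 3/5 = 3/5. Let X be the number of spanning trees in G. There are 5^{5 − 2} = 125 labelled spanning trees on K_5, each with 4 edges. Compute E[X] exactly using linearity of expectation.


K_5 has 5^{5 − 2} = 125 labelled spanning trees.
For each such spanning tree H, let X_H = 1 if all 4 edges of H are present in G. Then P[X_H = 1] = p^{4} = (3/5)^{4} = 81/625.
By linearity of expectation: E[X] = Σ_H E[X_H] = 125 · p^{4} = 125 · 81/625 = 81/5.
Numerically: E[X] ≈ 16.2.

E[X] = 125 · (3/5)^{4} = 81/5 ≈ 16.2.


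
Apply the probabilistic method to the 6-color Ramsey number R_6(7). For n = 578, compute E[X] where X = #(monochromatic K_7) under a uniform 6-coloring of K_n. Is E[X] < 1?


E[X] = C(578, 7) · 6^{1 − 21} = 4123120110457920 · 6^{−20} = 4123120110457920/3656158440062976.
As a reduced fraction: E[X] = 21474583908635/19042491875328 ≈ 1.127719.
Is E[X] < 1? NO.
Since E[X] ≥ 1, the first-moment bound is inconclusive at n = 578; it does NOT by itself certify R_6(7) > 578.

E[X] = 21474583908635/19042491875328 ≈ 1.127719; E[X] ≥ 1; first-moment method inconclusive here.


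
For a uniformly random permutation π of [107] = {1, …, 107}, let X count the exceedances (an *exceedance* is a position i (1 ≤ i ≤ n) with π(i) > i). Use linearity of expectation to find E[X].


Write X = Σ_{i=1}^{107} X_i, where X_i = 1_{π(i) > i}.
For each fixed i, π(i) is uniform over {1, …, 107} (marginal of a uniform permutation), so P[π(i) > i] = (n − i)/n. Summing: Σ_{i=1}^{107} (n − i)/n = (0 + 1 + … + 106)/107 = 107(107 − 1)/(2·107) = (107 − 1)/2.
Hence E[X] = Σ_{i=1}^{107} (107 − i)/107 = 53 ≈ 53.000000.

E[X] = 53 = 53.000000.


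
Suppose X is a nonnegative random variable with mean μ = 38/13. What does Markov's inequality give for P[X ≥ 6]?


μ = E[X] = 38/13, a = 6.
Markov: P[X ≥ 6] ≤ μ/a = (38/13)/6 = 19/39.
Numerically: ≈ 0.4872.
(Since a = 6 > μ = 2.9231, the bound 19/39 is < 1 and informative.)

P[X ≥ 6] ≤ 19/39 ≈ 0.4872.


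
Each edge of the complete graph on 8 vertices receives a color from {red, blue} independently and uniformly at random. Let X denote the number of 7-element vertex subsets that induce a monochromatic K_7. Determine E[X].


Let X = Σ_S X_S over the C(8, 7) = 8 subsets S of size 7, where X_S = 1 if the K_7 on S is monochromatic.
For a fixed S, the K_7 on S has C(7, 2) = 21 edges. P[all 21 edges red] = (1/2)^21, and likewise for blue, so P[monochromatic] = 2·(1/2)^21 = 2^{1 − 21} = 1/1048576.
Summing: E[X] = C(8, 7) · 2^{1 − 21} = 8 · 1/1048576 = 1/131072.
Numerically: E[X] ≈ 0.00001.

E[X] = C(8,7)·2^(1−C(7,2)) = 1/131072 ≈ 0.00001.


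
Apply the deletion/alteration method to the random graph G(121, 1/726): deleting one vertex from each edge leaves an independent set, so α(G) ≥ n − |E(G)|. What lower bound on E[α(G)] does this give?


E[|E(G)|] = C(121, 2)·p = 7260 · (1/726) = 10.
E[α(G)] ≥ n − E[|E(G)|] = 121 − 10 = 111.
Numerically: ≈ 111.0000.
(This is only a lower bound; the true E[α(G)] may be larger.)

E[α(G)] ≥ 111 ≈ 111.0000.


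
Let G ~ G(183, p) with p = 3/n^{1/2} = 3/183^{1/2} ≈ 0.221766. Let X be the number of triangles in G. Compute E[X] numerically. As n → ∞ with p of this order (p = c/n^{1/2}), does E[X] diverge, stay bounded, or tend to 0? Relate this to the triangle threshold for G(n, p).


Number of potential triangles: C(183, 3) = 1004731.
Each occurs with probability p³ ≈ (0.221766)³ ≈ 1.09065433e-02.
By linearity: E[X] = C(183, 3)·p³ ≈ 1004731 · 1.09065433e-02 ≈ 10958.142199.
Since α = 1/2 < 1, p = c/n^{1/2} ≫ 1/n is above the triangle threshold p ~ 1/n. Asymptotically E[X] ~ (c³/6)·n^{3(1−α)} = (3³/6)·n^{1.5} → ∞; triangles are abundant w.h.p.

E[X] ≈ 10958.142199; in regime p = Θ(1/n^{1/2}) E[X] diverges (above the triangle threshold p ~ 1/n).


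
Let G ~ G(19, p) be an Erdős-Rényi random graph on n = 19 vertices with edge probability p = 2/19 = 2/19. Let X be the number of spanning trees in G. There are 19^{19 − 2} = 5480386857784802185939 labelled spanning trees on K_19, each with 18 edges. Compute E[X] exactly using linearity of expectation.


K_19 has 19^{19 − 2} = 5480386857784802185939 labelled spanning trees.
For each such spanning tree H, let X_H = 1 if all 18 edges of H are present in G. Then P[X_H = 1] = p^{18} = (2/19)^{18} = 262144/104127350297911241532841.
By linearity of expectation: E[X] = Σ_H E[X_H] = 5480386857784802185939 · p^{18} = 5480386857784802185939 · 262144/104127350297911241532841 = 262144/19.
Numerically: E[X] ≈ 13797.1.

E[X] = 5480386857784802185939 · (2/19)^{18} = 262144/19 ≈ 13797.1.


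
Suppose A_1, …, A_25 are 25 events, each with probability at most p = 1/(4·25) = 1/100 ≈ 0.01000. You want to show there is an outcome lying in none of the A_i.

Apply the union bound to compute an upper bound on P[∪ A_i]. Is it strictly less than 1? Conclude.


Union bound: P[∪_{i=1}^{25} A_i] ≤ Σ_i P[A_i] ≤ 25·p = 25·(1/100) = 1/4.
Numerically: 1/4 ≈ 0.25000.
Is 1/4 < 1? YES.
Since P[∪ A_i] ≤ 1/4 < 1, the complement has P[∩ A_i^c] ≥ 1 − 1/4 = 3/4 > 0, so some outcome avoids every A_i.

25·p = 1/4 ≈ 0.25000; existence CERTIFIED by the union bound.


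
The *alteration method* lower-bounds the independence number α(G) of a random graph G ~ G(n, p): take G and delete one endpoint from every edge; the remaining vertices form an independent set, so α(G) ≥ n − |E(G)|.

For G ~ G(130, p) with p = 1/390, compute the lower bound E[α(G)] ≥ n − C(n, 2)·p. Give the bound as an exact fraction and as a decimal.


E[|E(G)|] = C(130, 2)·p = 8385 · (1/390) = 43/2.
E[α(G)] ≥ n − E[|E(G)|] = 130 − 43/2 = 217/2.
Numerically: ≈ 108.500.
(This is only a lower bound; the true E[α(G)] may be larger.)

E[α(G)] ≥ 217/2 ≈ 108.500.


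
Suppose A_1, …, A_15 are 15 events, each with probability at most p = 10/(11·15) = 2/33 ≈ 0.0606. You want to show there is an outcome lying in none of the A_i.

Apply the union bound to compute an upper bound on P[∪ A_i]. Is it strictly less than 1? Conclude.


Union bound: P[∪_{i=1}^{15} A_i] ≤ Σ_i P[A_i] ≤ 15·p = 15·(2/33) = 10/11.
Numerically: 10/11 ≈ 0.9091.
Is 10/11 < 1? YES.
Since P[∪ A_i] ≤ 10/11 < 1, the complement has P[∩ A_i^c] ≥ 1 − 10/11 = 1/11 > 0, so some outcome avoids every A_i.

15·p = 10/11 ≈ 0.9091; existence CERTIFIED by the union bound.


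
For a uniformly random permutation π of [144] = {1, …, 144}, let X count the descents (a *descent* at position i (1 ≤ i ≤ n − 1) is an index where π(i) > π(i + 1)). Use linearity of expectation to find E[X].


Write X = Σ X_I over i = 1, …, 143, with X_I the indicator of one descent.
There are 143 indicators.
For each fixed i, the pair (π(i), π(i+1)) is a uniformly random ordered pair of distinct values from {1, …, 144}; by symmetry P[π(i) > π(i+1)] = 1/2.
By linearity: E[X] = 143 · (1/2) = (144 − 1) · (1/2) = 143/2 ≈ 71.50000.

E[X] = 143/2 = 71.50000.


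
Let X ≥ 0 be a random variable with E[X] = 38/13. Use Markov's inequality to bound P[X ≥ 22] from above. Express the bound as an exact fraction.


μ = E[X] = 38/13, a = 22.
Markov: P[X ≥ 22] ≤ μ/a = (38/13)/22 = 19/143.
Numerically: ≈ 0.133.
(Since a = 22 > μ = 2.923, the bound 19/143 is < 1 and informative.)

P[X ≥ 22] ≤ 19/143 ≈ 0.133.


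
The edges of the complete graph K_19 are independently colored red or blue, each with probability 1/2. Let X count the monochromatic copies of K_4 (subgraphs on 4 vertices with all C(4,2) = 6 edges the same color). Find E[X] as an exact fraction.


Let X = Σ_S X_S over the C(19, 4) = 3876 subsets S of size 4, where X_S = 1 if the K_4 on S is monochromatic.
For a fixed S, the K_4 on S has C(4, 2) = 6 edges. P[all 6 edges red] = (1/2)^6, and likewise for blue, so P[monochromatic] = 2·(1/2)^6 = 2^{1 − 6} = 1/32.
By linearity of expectation: E[X] = C(19, 4) · 2^{1 − 6} = 3876 · 1/32 = 969/8.
Numerically: E[X] ≈ 121.12500.

E[X] = C(19,4)·2^(1−C(4,2)) = 969/8 ≈ 121.12500.


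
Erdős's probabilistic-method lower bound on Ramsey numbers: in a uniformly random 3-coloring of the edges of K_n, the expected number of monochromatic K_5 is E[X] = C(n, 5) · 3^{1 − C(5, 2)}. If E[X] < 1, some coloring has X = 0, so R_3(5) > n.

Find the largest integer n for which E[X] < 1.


We need C(n, 5) · 3^{1 − 10} < 1, i.e. C(n, 5) < 3^{10 − 1} = 19683.
Check values of n near the boundary:
  n = 16: C(16, 5) = 4368; 4368 < 19683? YES
  n = 17: C(17, 5) = 6188; 6188 < 19683? YES
  n = 18: C(18, 5) = 8568; 8568 < 19683? YES
  n = 19: C(19, 5) = 11628; 11628 < 19683? YES
  n = 20: C(20, 5) = 15504; 15504 < 19683? YES
  n = 21: C(21, 5) = 20349; 20349 < 19683? NO
  n = 22: C(22, 5) = 26334; 26334 < 19683? NO
  n = 23: C(23, 5) = 33649; 33649 < 19683? NO
The largest n with C(n, 5) < 19683 is n = 20 (where E[X] = 5168/6561 ≈ 0.787685). Hence R_3(5) > 20, i.e. R_3(5) ≥ 21.

Largest n = 20; hence R_3(5) > 20.


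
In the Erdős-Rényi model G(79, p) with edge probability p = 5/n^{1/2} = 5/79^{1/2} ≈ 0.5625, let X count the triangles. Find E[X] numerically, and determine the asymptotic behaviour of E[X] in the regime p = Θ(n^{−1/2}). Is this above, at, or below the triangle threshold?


Number of potential triangles: C(79, 3) = 79079.
Each occurs with probability p³ ≈ (0.5625)³ ≈ 1.780202e-01.
By linearity: E[X] = C(79, 3)·p³ ≈ 79079 · 1.780202e-01 ≈ 14077.6624.
Since α = 1/2 < 1, p = c/n^{1/2} ≫ 1/n is above the triangle threshold p ~ 1/n. Asymptotically E[X] ~ (c³/6)·n^{3(1−α)} = (5³/6)·n^{1.5} → ∞; triangles are abundant w.h.p.

E[X] ≈ 14077.6624; in regime p = Θ(1/n^{1/2}) E[X] diverges (above the triangle threshold p ~ 1/n).


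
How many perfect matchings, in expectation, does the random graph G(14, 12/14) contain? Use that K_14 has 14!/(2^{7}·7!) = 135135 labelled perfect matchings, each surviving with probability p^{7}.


K_14 has 14!/(2^{7}·7!) = 135135 labelled perfect matchings.
For each such perfect matching H, let X_H = 1 if all 7 edges of H are present in G. Then P[X_H = 1] = p^{7} = (6/7)^{7} = 279936/823543.
By linearity: E[X] = Σ_H E[X_H] = 135135 · p^{7} = 135135 · 279936/823543 = 5404164480/117649.
Numerically: E[X] ≈ 45935.

E[X] = 135135 · (6/7)^{7} = 5404164480/117649 ≈ 45935.


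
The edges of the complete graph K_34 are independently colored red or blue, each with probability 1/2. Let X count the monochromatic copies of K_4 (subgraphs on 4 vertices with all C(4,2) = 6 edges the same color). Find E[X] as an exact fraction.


Let X = Σ_S X_S over the C(34, 4) = 46376 subsets S of size 4, where X_S = 1 if the K_4 on S is monochromatic.
For a fixed S, the K_4 on S has C(4, 2) = 6 edges. P[all 6 edges red] = (1/2)^6, and likewise for blue, so P[monochromatic] = 2·(1/2)^6 = 2^{1 − 6} = 1/32.
By linearity: E[X] = C(34, 4) · 2^{1 − 6} = 46376 · 1/32 = 5797/4.
Numerically: E[X] ≈ 1449.250000.

E[X] = C(34,4)·2^(1−C(4,2)) = 5797/4 ≈ 1449.250000.


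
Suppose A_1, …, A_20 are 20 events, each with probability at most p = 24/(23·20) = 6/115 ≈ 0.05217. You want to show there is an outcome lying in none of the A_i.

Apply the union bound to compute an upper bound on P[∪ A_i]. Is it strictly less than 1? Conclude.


Union bound: P[∪_{i=1}^{20} A_i] ≤ Σ_i P[A_i] ≤ 20·p = 20·(6/115) = 24/23.
Numerically: 24/23 ≈ 1.04348.
Is 24/23 < 1? NO.
Since the bound 24/23 is ≥ 1, the union bound is uninformative here; it does NOT by itself certify existence.

20·p = 24/23 ≈ 1.04348; existence NOT certified by the union bound.


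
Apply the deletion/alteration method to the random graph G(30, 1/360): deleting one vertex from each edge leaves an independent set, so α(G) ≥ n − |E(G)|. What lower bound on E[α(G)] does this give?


E[|E(G)|] = C(30, 2)·p = 435 · (1/360) = 29/24.
E[α(G)] ≥ n − E[|E(G)|] = 30 − 29/24 = 691/24.
Numerically: ≈ 28.791667.
(This is only a lower bound; the true E[α(G)] may be larger.)

E[α(G)] ≥ 691/24 ≈ 28.791667.


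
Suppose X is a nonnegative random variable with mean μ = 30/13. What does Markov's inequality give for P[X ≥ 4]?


μ = E[X] = 30/13, a = 4.
Markov: P[X ≥ 4] ≤ μ/a = (30/13)/4 = 15/26.
Numerically: ≈ 0.57692.
(Since a = 4 > μ = 2.30769, the bound 15/26 is < 1 and informative.)

P[X ≥ 4] ≤ 15/26 ≈ 0.57692.


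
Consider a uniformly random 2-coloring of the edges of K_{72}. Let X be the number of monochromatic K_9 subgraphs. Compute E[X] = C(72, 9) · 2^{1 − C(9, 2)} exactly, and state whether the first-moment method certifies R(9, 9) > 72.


E[X] = C(72, 9) · 2^{1 − 36} = 85113005120 · 2^{−35} = 85113005120/34359738368.
As a reduced fraction: E[X] = 1329890705/536870912 ≈ 2.4771.
Is E[X] < 1? NO.
Since E[X] ≥ 1, the first-moment bound is inconclusive at n = 72; it does NOT by itself certify R(9, 9) > 72.

E[X] = 1329890705/536870912 ≈ 2.4771; E[X] ≥ 1; first-moment method inconclusive here.


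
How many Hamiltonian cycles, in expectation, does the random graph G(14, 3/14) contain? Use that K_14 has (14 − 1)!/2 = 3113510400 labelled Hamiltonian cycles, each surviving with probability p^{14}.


K_14 has (14 − 1)!/2 = 3113510400 labelled Hamiltonian cycles.
For each such Hamiltonian cycle H, let X_H = 1 if all 14 edges of H are present in G. Then P[X_H = 1] = p^{14} = (3/14)^{14} = 4782969/11112006825558016.
By linearity of expectation: E[X] = Σ_H E[X_H] = 3113510400 · p^{14} = 3113510400 · 4782969/11112006825558016 = 4155084744525/3100448333024.
Numerically: E[X] ≈ 1.34.

E[X] = 3113510400 · (3/14)^{14} = 4155084744525/3100448333024 ≈ 1.34.


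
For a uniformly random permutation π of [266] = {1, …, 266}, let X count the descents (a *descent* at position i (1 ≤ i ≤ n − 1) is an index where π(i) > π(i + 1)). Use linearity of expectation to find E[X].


Write X = Σ X_I over i = 1, …, 265, with X_I the indicator of one descent.
There are 265 indicators.
For each fixed i, the pair (π(i), π(i+1)) is a uniformly random ordered pair of distinct values from {1, …, 266}; by symmetry P[π(i) > π(i+1)] = 1/2.
By linearity: E[X] = 265 · (1/2) = (266 − 1) · (1/2) = 265/2 ≈ 132.500000.

E[X] = 265/2 = 132.500000.


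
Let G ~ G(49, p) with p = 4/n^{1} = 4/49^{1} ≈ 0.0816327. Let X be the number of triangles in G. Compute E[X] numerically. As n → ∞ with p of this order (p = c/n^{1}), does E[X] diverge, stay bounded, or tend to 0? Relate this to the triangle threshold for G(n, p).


Number of potential triangles: C(49, 3) = 18424.
Each occurs with probability p³ ≈ (0.0816327)³ ≈ 5.43991024e-04.
By linearity: E[X] = C(49, 3)·p³ ≈ 18424 · 5.43991024e-04 ≈ 10.022491.
Here α = 1, so p = 4/n is exactly at the triangle threshold p ~ 1/n. Asymptotically E[X] → c³/6 = 4³/6 = 32/3 ≈ 10.666667, a bounded constant. In this regime the triangle count is asymptotically Poisson(c³/6).

E[X] ≈ 10.022491; in regime p = Θ(1/n^{1}) E[X] stays bounded (at the triangle threshold p ~ 1/n).


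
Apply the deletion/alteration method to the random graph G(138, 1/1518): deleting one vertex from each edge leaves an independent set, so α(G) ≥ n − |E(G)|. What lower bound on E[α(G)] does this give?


E[|E(G)|] = C(138, 2)·p = 9453 · (1/1518) = 137/22.
E[α(G)] ≥ n − E[|E(G)|] = 138 − 137/22 = 2899/22.
Numerically: ≈ 131.773.
(This is only a lower bound; the true E[α(G)] may be larger.)

E[α(G)] ≥ 2899/22 ≈ 131.773.


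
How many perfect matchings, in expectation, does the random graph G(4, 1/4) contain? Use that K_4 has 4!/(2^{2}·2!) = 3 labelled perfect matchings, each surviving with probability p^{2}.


K_4 has 4!/(2^{2}·2!) = 3 labelled perfect matchings.
For each such perfect matching H, let X_H = 1 if all 2 edges of H are present in G. Then P[X_H = 1] = p^{2} = (1/4)^{2} = 1/16.
By linearity: E[X] = Σ_H E[X_H] = 3 · p^{2} = 3 · 1/16 = 3/16.
Numerically: E[X] ≈ 0.188.

E[X] = 3 · (1/4)^{2} = 3/16 ≈ 0.188.


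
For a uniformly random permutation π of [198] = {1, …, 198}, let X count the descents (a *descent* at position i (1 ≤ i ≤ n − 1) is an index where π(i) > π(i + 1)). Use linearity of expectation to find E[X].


Write X = Σ X_I over i = 1, …, 197, with X_I the indicator of one descent.
There are 197 indicators.
For each fixed i, the pair (π(i), π(i+1)) is a uniformly random ordered pair of distinct values from {1, …, 198}; by symmetry P[π(i) > π(i+1)] = 1/2.
By linearity: E[X] = 197 · (1/2) = (198 − 1) · (1/2) = 197/2 ≈ 98.500.

E[X] = 197/2 = 98.500.


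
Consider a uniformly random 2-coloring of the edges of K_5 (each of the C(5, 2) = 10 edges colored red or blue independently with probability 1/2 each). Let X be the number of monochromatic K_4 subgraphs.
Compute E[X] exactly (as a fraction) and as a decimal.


Let X = Σ_S X_S over the C(5, 4) = 5 subsets S of size 4, where X_S = 1 if the K_4 on S is monochromatic.
For a fixed S, the K_4 on S has C(4, 2) = 6 edges. P[all 6 edges red] = (1/2)^6, and likewise for blue, so P[monochromatic] = 2·(1/2)^6 = 2^{1 − 6} = 1/32.
By linearity of expectation: E[X] = C(5, 4) · 2^{1 − 6} = 5 · 1/32 = 5/32.
Numerically: E[X] ≈ 0.156250.

E[X] = C(5,4)·2^(1−C(4,2)) = 5/32 ≈ 0.156250.


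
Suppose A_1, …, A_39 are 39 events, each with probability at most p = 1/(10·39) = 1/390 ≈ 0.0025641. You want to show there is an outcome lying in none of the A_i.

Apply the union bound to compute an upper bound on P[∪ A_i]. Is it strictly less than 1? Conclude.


Union bound: P[∪_{i=1}^{39} A_i] ≤ Σ_i P[A_i] ≤ 39·p = 39·(1/390) = 1/10.
Numerically: 1/10 ≈ 0.1000000.
Is 1/10 < 1? YES.
Since P[∪ A_i] ≤ 1/10 < 1, the complement has P[∩ A_i^c] ≥ 1 − 1/10 = 9/10 > 0, so some outcome avoids every A_i.

39·p = 1/10 ≈ 0.1000000; existence CERTIFIED by the union bound.


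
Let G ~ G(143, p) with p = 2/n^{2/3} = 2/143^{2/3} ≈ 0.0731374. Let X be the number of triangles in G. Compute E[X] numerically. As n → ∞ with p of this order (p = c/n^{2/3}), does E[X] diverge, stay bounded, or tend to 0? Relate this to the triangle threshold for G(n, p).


Number of potential triangles: C(143, 3) = 477191.
Each occurs with probability p³ ≈ (0.0731374)³ ≈ 3.91217174e-04.
By linearity: E[X] = C(143, 3)·p³ ≈ 477191 · 3.91217174e-04 ≈ 186.685315.
Since α = 2/3 < 1, p = c/n^{2/3} ≫ 1/n is above the triangle threshold p ~ 1/n. Asymptotically E[X] ~ (c³/6)·n^{3(1−α)} = (2³/6)·n^{1} → ∞; triangles are abundant w.h.p.

E[X] ≈ 186.685315; in regime p = Θ(1/n^{2/3}) E[X] diverges (above the triangle threshold p ~ 1/n).


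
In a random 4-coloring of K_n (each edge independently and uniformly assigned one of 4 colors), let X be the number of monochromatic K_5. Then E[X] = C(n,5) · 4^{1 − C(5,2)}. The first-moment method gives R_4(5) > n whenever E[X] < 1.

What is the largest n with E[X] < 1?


We need C(n, 5) · 4^{1 − 10} < 1, i.e. C(n, 5) < 4^{10 − 1} = 262144.
Check values of n near the boundary:
  n = 28: C(28, 5) = 98280; 98280 < 262144? YES
  n = 29: C(29, 5) = 118755; 118755 < 262144? YES
  n = 30: C(30, 5) = 142506; 142506 < 262144? YES
  n = 31: C(31, 5) = 169911; 169911 < 262144? YES
  n = 32: C(32, 5) = 201376; 201376 < 262144? YES
  n = 33: C(33, 5) = 237336; 237336 < 262144? YES
  n = 34: C(34, 5) = 278256; 278256 < 262144? NO
  n = 35: C(35, 5) = 324632; 324632 < 262144? NO
The largest n with C(n, 5) < 262144 is n = 33 (where E[X] = 29667/32768 ≈ 0.90536). Hence R_4(5) > 33, i.e. R_4(5) ≥ 34.

Largest n = 33; hence R_4(5) > 33.


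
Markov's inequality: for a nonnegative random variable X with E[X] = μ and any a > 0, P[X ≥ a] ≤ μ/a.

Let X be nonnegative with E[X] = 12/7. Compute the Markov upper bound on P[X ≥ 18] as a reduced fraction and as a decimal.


μ = E[X] = 12/7, a = 18.
Markov: P[X ≥ 18] ≤ μ/a = (12/7)/18 = 2/21.
Numerically: ≈ 0.095.
(Since a = 18 > μ = 1.714, the bound 2/21 is < 1 and informative.)

P[X ≥ 18] ≤ 2/21 ≈ 0.095.


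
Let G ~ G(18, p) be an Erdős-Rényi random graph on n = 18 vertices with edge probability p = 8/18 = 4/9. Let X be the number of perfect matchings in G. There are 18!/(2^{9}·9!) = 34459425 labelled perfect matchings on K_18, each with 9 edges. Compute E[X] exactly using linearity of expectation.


K_18 has 18!/(2^{9}·9!) = 34459425 labelled perfect matchings.
For each such perfect matching H, let X_H = 1 if all 9 edges of H are present in G. Then P[X_H = 1] = p^{9} = (4/9)^{9} = 262144/387420489.
By linearity of expectation: E[X] = Σ_H E[X_H] = 34459425 · p^{9} = 34459425 · 262144/387420489 = 111522611200/4782969.
Numerically: E[X] ≈ 2.33e+04.

E[X] = 34459425 · (4/9)^{9} = 111522611200/4782969 ≈ 2.33e+04.


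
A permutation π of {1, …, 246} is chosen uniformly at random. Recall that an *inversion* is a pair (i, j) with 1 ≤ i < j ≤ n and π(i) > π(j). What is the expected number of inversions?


Write X = Σ X_I over the C(246, 2) = 30135 pairs i < j, with X_I the indicator of one inversion.
There are 30135 indicators.
For each fixed pair i < j, the values π(i) and π(j) are two distinct elements of {1, …, 246} in uniformly random order; by symmetry P[π(i) > π(j)] = 1/2.
By linearity: E[X] = 30135 · (1/2) = C(246, 2) · (1/2) = 30135/2 = 30135/2 ≈ 15067.500000.

E[X] = 30135/2 = 15067.500000.


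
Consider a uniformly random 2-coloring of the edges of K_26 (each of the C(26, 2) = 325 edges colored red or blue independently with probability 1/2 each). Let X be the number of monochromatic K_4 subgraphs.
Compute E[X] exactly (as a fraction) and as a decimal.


Let X = Σ_S X_S over the C(26, 4) = 14950 subsets S of size 4, where X_S = 1 if the K_4 on S is monochromatic.
For a fixed S, the K_4 on S has C(4, 2) = 6 edges. P[all 6 edges red] = (1/2)^6, and likewise for blue, so P[monochromatic] = 2·(1/2)^6 = 2^{1 − 6} = 1/32.
By linearity of expectation: E[X] = C(26, 4) · 2^{1 − 6} = 14950 · 1/32 = 7475/16.
Numerically: E[X] ≈ 467.18750.

E[X] = C(26,4)·2^(1−C(4,2)) = 7475/16 ≈ 467.18750.


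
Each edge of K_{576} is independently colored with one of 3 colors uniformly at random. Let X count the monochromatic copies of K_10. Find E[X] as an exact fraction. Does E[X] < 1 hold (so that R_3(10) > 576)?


E[X] = C(576, 10) · 3^{1 − 45} = 1024104945306307344480 · 3^{−44} = 1024104945306307344480/984770902183611232881.
As a reduced fraction: E[X] = 12643270929707498080/12157665459056928801 ≈ 1.0399.
Is E[X] < 1? NO.
Since E[X] ≥ 1, the first-moment bound is inconclusive at n = 576; it does NOT by itself certify R_3(10) > 576.

E[X] = 12643270929707498080/12157665459056928801 ≈ 1.0399; E[X] ≥ 1; first-moment method inconclusive here.


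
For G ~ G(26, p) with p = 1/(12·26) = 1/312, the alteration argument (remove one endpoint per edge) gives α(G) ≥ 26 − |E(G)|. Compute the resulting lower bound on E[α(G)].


E[|E(G)|] = C(26, 2)·p = 325 · (1/312) = 25/24.
E[α(G)] ≥ n − E[|E(G)|] = 26 − 25/24 = 599/24.
Numerically: ≈ 24.958333.
(This is only a lower bound; the true E[α(G)] may be larger.)

E[α(G)] ≥ 599/24 ≈ 24.958333.


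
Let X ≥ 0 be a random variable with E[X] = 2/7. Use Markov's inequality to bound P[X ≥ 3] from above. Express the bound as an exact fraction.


μ = E[X] = 2/7, a = 3.
Markov: P[X ≥ 3] ≤ μ/a = (2/7)/3 = 2/21.
Numerically: ≈ 0.095.
(Since a = 3 > μ = 0.286, the bound 2/21 is < 1 and informative.)

P[X ≥ 3] ≤ 2/21 ≈ 0.095.


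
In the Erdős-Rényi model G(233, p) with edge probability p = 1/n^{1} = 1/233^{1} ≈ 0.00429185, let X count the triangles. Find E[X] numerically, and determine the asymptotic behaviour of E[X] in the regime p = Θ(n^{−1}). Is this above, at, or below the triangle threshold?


Number of potential triangles: C(233, 3) = 2081156.
Each occurs with probability p³ ≈ (0.00429185)³ ≈ 7.90555268e-08.
By linearity: E[X] = C(233, 3)·p³ ≈ 2081156 · 7.90555268e-08 ≈ 0.164527.
Here α = 1, so p = 1/n is exactly at the triangle threshold p ~ 1/n. Asymptotically E[X] → c³/6 = 1³/6 = 1/6 ≈ 0.166667, a bounded constant. In this regime the triangle count is asymptotically Poisson(c³/6).

E[X] ≈ 0.164527; in regime p = Θ(1/n^{1}) E[X] stays bounded (at the triangle threshold p ~ 1/n).


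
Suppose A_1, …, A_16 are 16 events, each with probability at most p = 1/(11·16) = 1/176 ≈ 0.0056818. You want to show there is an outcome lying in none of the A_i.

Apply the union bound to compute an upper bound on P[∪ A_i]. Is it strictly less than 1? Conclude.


Union bound: P[∪_{i=1}^{16} A_i] ≤ Σ_i P[A_i] ≤ 16·p = 16·(1/176) = 1/11.
Numerically: 1/11 ≈ 0.0909091.
Is 1/11 < 1? YES.
Since P[∪ A_i] ≤ 1/11 < 1, the complement has P[∩ A_i^c] ≥ 1 − 1/11 = 10/11 > 0, so some outcome avoids every A_i.

16·p = 1/11 ≈ 0.0909091; existence CERTIFIED by the union bound.


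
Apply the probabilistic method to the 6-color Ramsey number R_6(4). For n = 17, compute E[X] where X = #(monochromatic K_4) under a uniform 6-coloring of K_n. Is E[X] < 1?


E[X] = C(17, 4) · 6^{1 − 6} = 2380 · 6^{−5} = 2380/7776.
As a reduced fraction: E[X] = 595/1944 ≈ 0.306.
Is E[X] < 1? YES.
Since E[X] < 1, there exists a 6-coloring of K_{17} with no monochromatic K_4; hence R_6(4) > 17.

E[X] = 595/1944 ≈ 0.306; E[X] < 1, so R_6(4) > 17.


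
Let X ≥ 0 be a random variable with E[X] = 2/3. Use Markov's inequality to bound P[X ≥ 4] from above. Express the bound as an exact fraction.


μ = E[X] = 2/3, a = 4.
Markov: P[X ≥ 4] ≤ μ/a = (2/3)/4 = 1/6.
Numerically: ≈ 0.167.
(Since a = 4 > μ = 0.667, the bound 1/6 is < 1 and informative.)

P[X ≥ 4] ≤ 1/6 ≈ 0.167.


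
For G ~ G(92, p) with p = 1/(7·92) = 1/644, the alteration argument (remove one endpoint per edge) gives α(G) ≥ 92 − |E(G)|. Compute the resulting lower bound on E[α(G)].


E[|E(G)|] = C(92, 2)·p = 4186 · (1/644) = 13/2.
E[α(G)] ≥ n − E[|E(G)|] = 92 − 13/2 = 171/2.
Numerically: ≈ 85.500000.
(This is only a lower bound; the true E[α(G)] may be larger.)

E[α(G)] ≥ 171/2 ≈ 85.500000.


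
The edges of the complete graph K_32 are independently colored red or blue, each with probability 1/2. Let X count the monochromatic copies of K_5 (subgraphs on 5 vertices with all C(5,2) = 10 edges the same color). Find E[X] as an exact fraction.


Let X = Σ_S X_S over the C(32, 5) = 201376 subsets S of size 5, where X_S = 1 if the K_5 on S is monochromatic.
For a fixed S, the K_5 on S has C(5, 2) = 10 edges. P[all 10 edges red] = (1/2)^10, and likewise for blue, so P[monochromatic] = 2·(1/2)^10 = 2^{1 − 10} = 1/512.
Summing: E[X] = C(32, 5) · 2^{1 − 10} = 201376 · 1/512 = 6293/16.
Numerically: E[X] ≈ 393.312500.

E[X] = C(32,5)·2^(1−C(5,2)) = 6293/16 ≈ 393.312500.


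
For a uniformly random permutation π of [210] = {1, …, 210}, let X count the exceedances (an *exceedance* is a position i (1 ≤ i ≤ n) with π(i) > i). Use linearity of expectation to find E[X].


Write X = Σ_{i=1}^{210} X_i, where X_i = 1_{π(i) > i}.
For each fixed i, π(i) is uniform over {1, …, 210} (marginal of a uniform permutation), so P[π(i) > i] = (n − i)/n. Summing: Σ_{i=1}^{210} (n − i)/n = (0 + 1 + … + 209)/210 = 210(210 − 1)/(2·210) = (210 − 1)/2.
Hence E[X] = Σ_{i=1}^{210} (210 − i)/210 = 209/2 ≈ 104.50000.

E[X] = 209/2 = 104.50000.


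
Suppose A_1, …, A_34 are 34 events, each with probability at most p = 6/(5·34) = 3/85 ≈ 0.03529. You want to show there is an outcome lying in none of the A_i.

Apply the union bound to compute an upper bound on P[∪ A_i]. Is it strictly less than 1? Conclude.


Union bound: P[∪_{i=1}^{34} A_i] ≤ Σ_i P[A_i] ≤ 34·p = 34·(3/85) = 6/5.
Numerically: 6/5 ≈ 1.20000.
Is 6/5 < 1? NO.
Since the bound 6/5 is ≥ 1, the union bound is uninformative here; it does NOT by itself certify existence.

34·p = 6/5 ≈ 1.20000; existence NOT certified by the union bound.


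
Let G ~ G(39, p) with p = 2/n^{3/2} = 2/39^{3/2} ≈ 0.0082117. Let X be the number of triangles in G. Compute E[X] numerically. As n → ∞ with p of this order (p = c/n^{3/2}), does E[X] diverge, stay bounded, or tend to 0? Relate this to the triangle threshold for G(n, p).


Number of potential triangles: C(39, 3) = 9139.
Each occurs with probability p³ ≈ (0.0082117)³ ≈ 5.53731533e-07.
By linearity: E[X] = C(39, 3)·p³ ≈ 9139 · 5.53731533e-07 ≈ 0.005061.
Since α = 3/2 > 1, p = c/n^{3/2} = o(1/n) is below the triangle threshold p ~ 1/n. Asymptotically E[X] ~ (c³/6)·n^{3(1−α)} = (2³/6)·n^{-1.5} → 0, so by Markov's inequality G has no triangles w.h.p.

E[X] ≈ 0.005061; in regime p = Θ(1/n^{3/2}) E[X] tends to 0 (below the triangle threshold p ~ 1/n).


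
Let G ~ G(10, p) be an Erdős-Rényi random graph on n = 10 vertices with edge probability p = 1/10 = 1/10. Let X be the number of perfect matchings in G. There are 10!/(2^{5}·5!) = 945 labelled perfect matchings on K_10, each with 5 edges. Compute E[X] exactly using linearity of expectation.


K_10 has 10!/(2^{5}·5!) = 945 labelled perfect matchings.
For each such perfect matching H, let X_H = 1 if all 5 edges of H are present in G. Then P[X_H = 1] = p^{5} = (1/10)^{5} = 1/100000.
By linearity: E[X] = Σ_H E[X_H] = 945 · p^{5} = 945 · 1/100000 = 189/20000.
Numerically: E[X] ≈ 0.00945.

E[X] = 945 · (1/10)^{5} = 189/20000 ≈ 0.00945.


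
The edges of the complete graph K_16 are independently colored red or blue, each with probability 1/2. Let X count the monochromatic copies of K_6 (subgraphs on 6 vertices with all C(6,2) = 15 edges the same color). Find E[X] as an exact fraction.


Let X = Σ_S X_S over the C(16, 6) = 8008 subsets S of size 6, where X_S = 1 if the K_6 on S is monochromatic.
For a fixed S, the K_6 on S has C(6, 2) = 15 edges. P[all 15 edges red] = (1/2)^15, and likewise for blue, so P[monochromatic] = 2·(1/2)^15 = 2^{1 − 15} = 1/16384.
By linearity of expectation: E[X] = C(16, 6) · 2^{1 − 15} = 8008 · 1/16384 = 1001/2048.
Numerically: E[X] ≈ 0.488770.

E[X] = C(16,6)·2^(1−C(6,2)) = 1001/2048 ≈ 0.488770.


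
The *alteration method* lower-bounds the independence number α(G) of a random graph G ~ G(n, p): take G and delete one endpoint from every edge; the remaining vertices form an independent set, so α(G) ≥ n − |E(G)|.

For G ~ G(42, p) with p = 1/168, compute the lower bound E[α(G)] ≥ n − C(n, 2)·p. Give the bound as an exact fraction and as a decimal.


E[|E(G)|] = C(42, 2)·p = 861 · (1/168) = 41/8.
E[α(G)] ≥ n − E[|E(G)|] = 42 − 41/8 = 295/8.
Numerically: ≈ 36.875000.
(This is only a lower bound; the true E[α(G)] may be larger.)

E[α(G)] ≥ 295/8 ≈ 36.875000.
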